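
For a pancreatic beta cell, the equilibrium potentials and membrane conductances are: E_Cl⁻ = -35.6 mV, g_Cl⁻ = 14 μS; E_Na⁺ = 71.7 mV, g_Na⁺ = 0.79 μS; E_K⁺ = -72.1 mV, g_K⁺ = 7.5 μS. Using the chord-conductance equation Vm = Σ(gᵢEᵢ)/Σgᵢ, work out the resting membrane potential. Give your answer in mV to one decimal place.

Σ gᵢEᵢ = 14·(-35.6) + 0.79·(71.7) + 7.5·(-72.1) = -982.51
Σ gᵢ = 14 + 0.79 + 7.5 = 22.29
Vm = -982.51 / 22.29 = -44.08 mV

-44.1 mV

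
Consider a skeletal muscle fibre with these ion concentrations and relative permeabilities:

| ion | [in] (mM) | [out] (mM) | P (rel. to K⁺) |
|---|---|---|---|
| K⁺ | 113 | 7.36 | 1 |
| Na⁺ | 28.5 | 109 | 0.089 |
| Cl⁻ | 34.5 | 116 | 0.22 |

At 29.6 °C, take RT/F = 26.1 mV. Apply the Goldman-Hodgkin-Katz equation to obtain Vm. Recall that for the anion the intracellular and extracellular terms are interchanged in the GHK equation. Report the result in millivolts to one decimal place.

Vm = 26.1 · ln[(Σ P·[cation]ₒ + Σ P·[anion]ᵢ) / (Σ P·[cation]ᵢ + Σ P·[anion]ₒ)]
Numerator = 1×7.36 + 0.089×109 + 0.22×34.5 = 24.65
Denominator = 1×113 + 0.089×28.5 + 0.22×116 = 141.1
Vm = 26.1 · ln(0.17476) = 26.1 × (-1.7443) = -45.53 mV

-45.5 mV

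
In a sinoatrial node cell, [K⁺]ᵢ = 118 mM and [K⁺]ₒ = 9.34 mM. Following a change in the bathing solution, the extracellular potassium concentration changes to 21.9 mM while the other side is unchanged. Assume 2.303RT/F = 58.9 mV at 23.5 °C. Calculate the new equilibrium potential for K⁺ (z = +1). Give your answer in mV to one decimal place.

-43.1 mV

After the shift: [K⁺]_out = 21.9, [K⁺]_in = 118 mM.
E_new = (58.9/1)·log₁₀(21.9/118) = 58.90 · (-0.7314) = -43.08 mV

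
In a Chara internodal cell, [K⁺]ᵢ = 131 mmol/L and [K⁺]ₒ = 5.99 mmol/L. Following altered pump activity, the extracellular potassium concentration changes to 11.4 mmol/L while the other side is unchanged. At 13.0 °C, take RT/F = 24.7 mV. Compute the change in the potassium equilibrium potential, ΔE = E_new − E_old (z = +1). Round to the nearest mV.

E_old = (24.7/1)·ln(5.99/131) = -76.20 mV
E_new = (24.7/1)·ln(11.4/131) = -60.31 mV
ΔE = -60.31 − (-76.20) = 15.89 mV

16 mV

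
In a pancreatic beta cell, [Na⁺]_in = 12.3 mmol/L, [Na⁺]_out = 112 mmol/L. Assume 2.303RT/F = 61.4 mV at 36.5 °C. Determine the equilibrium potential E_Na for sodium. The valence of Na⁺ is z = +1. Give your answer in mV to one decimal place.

58.9 mV

E = (61.4/z) · log₁₀([Na⁺]_out/[Na⁺]_in) with z = +1.
= (61.4/1) · log₁₀(112/12.3) = 61.40 · log₁₀(9.106)
= 61.40 · (0.9593) = 58.90 mV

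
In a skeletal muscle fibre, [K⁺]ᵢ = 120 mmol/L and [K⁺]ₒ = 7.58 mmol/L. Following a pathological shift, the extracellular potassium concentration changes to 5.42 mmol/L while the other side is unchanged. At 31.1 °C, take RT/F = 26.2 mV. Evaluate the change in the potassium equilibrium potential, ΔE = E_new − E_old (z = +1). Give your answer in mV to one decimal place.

E_old = (26.2/1)·ln(7.58/120) = -72.36 mV
E_new = (26.2/1)·ln(5.42/120) = -81.15 mV
ΔE = -81.15 − (-72.36) = -8.79 mV

-8.8 mV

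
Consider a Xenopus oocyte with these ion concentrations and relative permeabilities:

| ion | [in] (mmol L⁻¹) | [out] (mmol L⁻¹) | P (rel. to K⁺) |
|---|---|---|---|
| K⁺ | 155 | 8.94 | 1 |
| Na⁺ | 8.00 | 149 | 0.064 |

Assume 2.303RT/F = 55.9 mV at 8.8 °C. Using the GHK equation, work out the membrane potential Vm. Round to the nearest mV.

-52 mV

Vm = 55.9 · log₁₀[(Σ P·[cation]ₒ + Σ P·[anion]ᵢ) / (Σ P·[cation]ᵢ + Σ P·[anion]ₒ)]
Numerator = 1×8.94 + 0.064×149 = 18.48
Denominator = 1×155 + 0.064×8.00 = 155.5
Vm = 55.9 · log₁₀(0.11881) = 55.9 × (-0.9252) = -51.72 mV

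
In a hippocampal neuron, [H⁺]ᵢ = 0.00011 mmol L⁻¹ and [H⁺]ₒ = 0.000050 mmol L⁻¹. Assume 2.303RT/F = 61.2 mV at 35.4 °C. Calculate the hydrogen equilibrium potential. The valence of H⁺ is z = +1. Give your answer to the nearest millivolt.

-21 mV

E = (61.2/z) · log₁₀([H⁺]_out/[H⁺]_in) with z = +1.
= (61.2/1) · log₁₀(0.000050/0.00011) = 61.20 · log₁₀(0.4545)
= 61.20 · (-0.3424) = -20.96 mV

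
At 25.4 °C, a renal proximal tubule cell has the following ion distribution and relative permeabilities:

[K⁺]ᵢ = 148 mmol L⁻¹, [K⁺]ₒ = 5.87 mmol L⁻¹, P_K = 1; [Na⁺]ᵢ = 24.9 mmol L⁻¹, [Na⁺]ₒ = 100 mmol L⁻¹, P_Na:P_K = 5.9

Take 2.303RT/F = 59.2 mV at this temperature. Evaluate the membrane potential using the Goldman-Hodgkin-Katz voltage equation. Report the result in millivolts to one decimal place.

18.1 mV

Vm = 59.2 · log₁₀[(Σ P·[cation]ₒ + Σ P·[anion]ᵢ) / (Σ P·[cation]ᵢ + Σ P·[anion]ₒ)]
Numerator = 1×5.87 + 5.9×100 = 595.9
Denominator = 1×148 + 5.9×24.9 = 294.9
Vm = 59.2 · log₁₀(2.0205) = 59.2 × (0.3055) = 18.08 mV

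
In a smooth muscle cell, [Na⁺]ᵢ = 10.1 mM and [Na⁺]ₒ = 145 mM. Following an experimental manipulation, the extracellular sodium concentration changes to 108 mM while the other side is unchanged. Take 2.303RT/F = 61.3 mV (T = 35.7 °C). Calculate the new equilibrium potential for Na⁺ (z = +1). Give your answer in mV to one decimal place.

63.1 mV

After the shift: [Na⁺]_out = 108, [Na⁺]_in = 10.1 mM.
E_new = (61.3/1)·log₁₀(108/10.1) = 61.30 · (1.0291) = 63.08 mV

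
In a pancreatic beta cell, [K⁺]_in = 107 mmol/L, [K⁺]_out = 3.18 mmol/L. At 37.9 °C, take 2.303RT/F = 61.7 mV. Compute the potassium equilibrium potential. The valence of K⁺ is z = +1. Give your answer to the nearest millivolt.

E = (61.7/z) · log₁₀([K⁺]_out/[K⁺]_in) with z = +1.
= (61.7/1) · log₁₀(3.18/107) = 61.70 · log₁₀(0.02972)
= 61.70 · (-1.5270) = -94.21 mV

-94 mV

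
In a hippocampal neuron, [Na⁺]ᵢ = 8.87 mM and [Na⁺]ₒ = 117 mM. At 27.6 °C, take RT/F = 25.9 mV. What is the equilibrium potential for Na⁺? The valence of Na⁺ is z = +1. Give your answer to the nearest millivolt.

67 mV

E = (25.9/z) · ln([Na⁺]_out/[Na⁺]_in) with z = +1.
= (25.9/1) · ln(117/8.87) = 25.90 · ln(13.19)
= 25.90 · (2.5795) = 66.81 mV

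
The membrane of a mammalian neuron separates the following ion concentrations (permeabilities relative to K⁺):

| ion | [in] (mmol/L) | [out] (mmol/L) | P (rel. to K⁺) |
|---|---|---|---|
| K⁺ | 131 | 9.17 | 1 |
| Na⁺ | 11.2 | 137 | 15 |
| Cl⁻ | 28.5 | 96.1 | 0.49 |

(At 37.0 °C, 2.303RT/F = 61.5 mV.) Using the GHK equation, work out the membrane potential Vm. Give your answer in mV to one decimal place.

47.9 mV

Vm = 61.5 · log₁₀[(Σ P·[cation]ₒ + Σ P·[anion]ᵢ) / (Σ P·[cation]ᵢ + Σ P·[anion]ₒ)]
Numerator = 1×9.17 + 15×137 + 0.49×28.5 = 2078
Denominator = 1×131 + 15×11.2 + 0.49×96.1 = 346.1
Vm = 61.5 · log₁₀(6.0046) = 61.5 × (0.7785) = 47.88 mV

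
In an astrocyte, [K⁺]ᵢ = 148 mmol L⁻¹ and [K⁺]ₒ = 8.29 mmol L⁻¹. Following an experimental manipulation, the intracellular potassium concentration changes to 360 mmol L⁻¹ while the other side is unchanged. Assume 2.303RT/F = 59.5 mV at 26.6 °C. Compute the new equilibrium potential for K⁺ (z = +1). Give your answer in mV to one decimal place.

After the shift: [K⁺]_out = 8.29, [K⁺]_in = 360 mmol L⁻¹.
E_new = (59.5/1)·log₁₀(8.29/360) = 59.50 · (-1.6377) = -97.45 mV

-97.4 mV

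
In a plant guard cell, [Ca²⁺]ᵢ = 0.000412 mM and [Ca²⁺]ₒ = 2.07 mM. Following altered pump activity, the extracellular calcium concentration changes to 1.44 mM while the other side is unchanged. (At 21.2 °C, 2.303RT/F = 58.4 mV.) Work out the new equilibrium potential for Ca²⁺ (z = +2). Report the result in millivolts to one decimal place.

103.5 mV

After the shift: [Ca²⁺]_out = 1.44, [Ca²⁺]_in = 0.000412 mM.
E_new = (58.4/2)·log₁₀(1.44/0.000412) = 29.20 · (3.5435) = 103.47 mV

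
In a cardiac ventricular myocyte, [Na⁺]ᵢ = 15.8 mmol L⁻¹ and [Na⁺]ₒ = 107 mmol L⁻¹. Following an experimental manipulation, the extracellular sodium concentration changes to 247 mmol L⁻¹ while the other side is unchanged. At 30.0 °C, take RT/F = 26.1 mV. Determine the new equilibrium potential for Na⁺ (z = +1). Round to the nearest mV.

After the shift: [Na⁺]_out = 247, [Na⁺]_in = 15.8 mmol L⁻¹.
E_new = (26.1/1)·ln(247/15.8) = 26.10 · (2.7494) = 71.76 mV

72 mV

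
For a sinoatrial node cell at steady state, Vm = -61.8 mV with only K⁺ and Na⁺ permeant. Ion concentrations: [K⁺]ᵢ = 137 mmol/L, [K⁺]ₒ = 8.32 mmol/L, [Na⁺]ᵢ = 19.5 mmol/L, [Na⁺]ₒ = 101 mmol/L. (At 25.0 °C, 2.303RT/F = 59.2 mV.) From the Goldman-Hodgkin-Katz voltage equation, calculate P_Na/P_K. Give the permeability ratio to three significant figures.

0.0409

Let α = P_Na/P_K. GHK: Vm = 59.2·log₁₀[(Kₒ + α·Naₒ)/(Kᵢ + α·Naᵢ)].
10^(Vm/59.2) = 10^(-61.8/59.2) = 0.090382
So 0.090382·(Kᵢ + α·Naᵢ) = Kₒ + α·Naₒ → α = (0.090382·137.0 − 8.32) / (101.0 − 0.090382·19.5)
α = (12.38 − 8.32) / (101.0 − 1.762) = 4.062/99.24 = 0.04094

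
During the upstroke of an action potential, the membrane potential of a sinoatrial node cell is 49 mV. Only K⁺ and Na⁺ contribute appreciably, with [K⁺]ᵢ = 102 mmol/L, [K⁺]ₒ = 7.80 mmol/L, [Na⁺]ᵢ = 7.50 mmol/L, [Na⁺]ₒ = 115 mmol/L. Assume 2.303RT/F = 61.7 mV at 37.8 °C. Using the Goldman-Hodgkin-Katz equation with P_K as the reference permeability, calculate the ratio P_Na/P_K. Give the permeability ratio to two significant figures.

9.2

Let α = P_Na/P_K. GHK: Vm = 61.7·log₁₀[(Kₒ + α·Naₒ)/(Kᵢ + α·Naᵢ)].
10^(Vm/61.7) = 10^(49.0/61.7) = 6.2254
So 6.2254·(Kᵢ + α·Naᵢ) = Kₒ + α·Naₒ → α = (6.2254·102.0 − 7.8) / (115.0 − 6.2254·7.5)
α = (635 − 7.8) / (115.0 − 46.69) = 627.2/68.31 = 9.182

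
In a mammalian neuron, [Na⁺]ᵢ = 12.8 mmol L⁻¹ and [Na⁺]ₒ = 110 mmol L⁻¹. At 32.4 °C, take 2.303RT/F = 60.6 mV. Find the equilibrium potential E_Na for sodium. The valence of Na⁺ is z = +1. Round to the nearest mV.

E = (60.6/z) · log₁₀([Na⁺]_out/[Na⁺]_in) with z = +1.
= (60.6/1) · log₁₀(110/12.8) = 60.60 · log₁₀(8.594)
= 60.60 · (0.9342) = 56.61 mV

57 mV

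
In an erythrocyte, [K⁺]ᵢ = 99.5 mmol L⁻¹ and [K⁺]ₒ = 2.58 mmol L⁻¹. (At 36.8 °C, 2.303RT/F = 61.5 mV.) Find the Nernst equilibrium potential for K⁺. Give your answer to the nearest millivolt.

E = (61.5/z) · log₁₀([K⁺]_out/[K⁺]_in) with z = +1.
= (61.5/1) · log₁₀(2.58/99.5) = 61.50 · log₁₀(0.02593)
= 61.50 · (-1.5862) = -97.55 mV

-98 mV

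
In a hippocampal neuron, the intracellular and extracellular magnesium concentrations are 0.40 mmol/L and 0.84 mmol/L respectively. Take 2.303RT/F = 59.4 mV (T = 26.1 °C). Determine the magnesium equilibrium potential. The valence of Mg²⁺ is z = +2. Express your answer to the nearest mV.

10 mV

E = (59.4/z) · log₁₀([Mg²⁺]_out/[Mg²⁺]_in) with z = +2.
= (59.4/2) · log₁₀(0.84/0.40) = 29.70 · log₁₀(2.1)
= 29.70 · (0.3222) = 9.57 mV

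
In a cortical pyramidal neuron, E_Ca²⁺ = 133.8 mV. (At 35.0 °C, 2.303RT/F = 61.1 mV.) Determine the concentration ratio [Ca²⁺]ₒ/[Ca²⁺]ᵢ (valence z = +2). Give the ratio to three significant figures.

24000

log₁₀([out]/[in]) = E·z/(61.1) = 133.8 × 2 / 61.1 = 4.3797
[out]/[in] = 10^(4.3797) = 2.397e+04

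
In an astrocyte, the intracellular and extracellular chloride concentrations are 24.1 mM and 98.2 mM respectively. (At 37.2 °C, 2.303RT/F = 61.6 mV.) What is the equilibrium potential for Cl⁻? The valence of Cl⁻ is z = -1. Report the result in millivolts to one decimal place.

E = (61.6/z) · log₁₀([Cl⁻]_out/[Cl⁻]_in) with z = -1.
For an anion, dividing by z = -1 reverses the sign.
= (61.6/-1) · log₁₀(98.2/24.1) = -61.60 · log₁₀(4.075)
= -61.60 · (0.6101) = -37.58 mV

-37.6 mV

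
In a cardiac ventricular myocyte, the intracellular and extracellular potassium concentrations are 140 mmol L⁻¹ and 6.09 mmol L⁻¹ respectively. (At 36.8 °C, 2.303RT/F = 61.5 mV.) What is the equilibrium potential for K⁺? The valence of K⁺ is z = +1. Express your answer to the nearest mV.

-84 mV

E = (61.5/z) · log₁₀([K⁺]_out/[K⁺]_in) with z = +1.
= (61.5/1) · log₁₀(6.09/140) = 61.50 · log₁₀(0.0435)
= 61.50 · (-1.3615) = -83.73 mV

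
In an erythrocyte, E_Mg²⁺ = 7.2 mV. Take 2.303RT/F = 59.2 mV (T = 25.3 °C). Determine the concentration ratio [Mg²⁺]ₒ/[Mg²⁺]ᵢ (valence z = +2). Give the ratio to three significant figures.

1.75

log₁₀([out]/[in]) = E·z/(59.2) = 7.2 × 2 / 59.2 = 0.2432
[out]/[in] = 10^(0.2432) = 1.751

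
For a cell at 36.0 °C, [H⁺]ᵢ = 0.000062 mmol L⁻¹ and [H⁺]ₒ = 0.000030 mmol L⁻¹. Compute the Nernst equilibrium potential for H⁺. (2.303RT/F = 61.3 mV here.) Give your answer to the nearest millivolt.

E = (61.3/z) · log₁₀([H⁺]_out/[H⁺]_in) with z = +1.
= (61.3/1) · log₁₀(0.000030/0.000062) = 61.30 · log₁₀(0.4839)
= 61.30 · (-0.3153) = -19.33 mV

-19 mV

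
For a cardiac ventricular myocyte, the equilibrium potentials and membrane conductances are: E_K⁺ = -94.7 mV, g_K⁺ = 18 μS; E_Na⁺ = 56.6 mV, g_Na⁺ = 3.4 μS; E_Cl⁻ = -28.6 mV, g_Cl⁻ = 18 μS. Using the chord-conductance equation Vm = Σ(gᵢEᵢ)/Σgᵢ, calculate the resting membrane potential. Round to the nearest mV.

-51 mV

Σ gᵢEᵢ = 18·(-94.7) + 3.4·(56.6) + 18·(-28.6) = -2026.96
Σ gᵢ = 18 + 3.4 + 18 = 39.4
Vm = -2026.96 / 39.4 = -51.45 mV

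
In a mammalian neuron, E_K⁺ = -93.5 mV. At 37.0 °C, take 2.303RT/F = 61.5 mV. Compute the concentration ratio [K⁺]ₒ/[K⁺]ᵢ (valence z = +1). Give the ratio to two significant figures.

0.030

log₁₀([out]/[in]) = E·z/(61.5) = -93.5 × 1 / 61.5 = -1.5203
[out]/[in] = 10^(-1.5203) = 0.03018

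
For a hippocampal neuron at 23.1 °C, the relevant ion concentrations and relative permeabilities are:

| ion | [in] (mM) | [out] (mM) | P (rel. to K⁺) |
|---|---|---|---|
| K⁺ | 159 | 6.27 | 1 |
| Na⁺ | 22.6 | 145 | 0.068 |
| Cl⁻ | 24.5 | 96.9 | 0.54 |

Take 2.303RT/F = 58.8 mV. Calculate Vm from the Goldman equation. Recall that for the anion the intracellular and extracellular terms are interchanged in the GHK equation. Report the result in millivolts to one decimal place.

Vm = 58.8 · log₁₀[(Σ P·[cation]ₒ + Σ P·[anion]ᵢ) / (Σ P·[cation]ᵢ + Σ P·[anion]ₒ)]
Numerator = 1×6.27 + 0.068×145 + 0.54×24.5 = 29.36
Denominator = 1×159 + 0.068×22.6 + 0.54×96.9 = 212.9
Vm = 58.8 · log₁₀(0.13793) = 58.8 × (-0.8603) = -50.59 mV

-50.6 mV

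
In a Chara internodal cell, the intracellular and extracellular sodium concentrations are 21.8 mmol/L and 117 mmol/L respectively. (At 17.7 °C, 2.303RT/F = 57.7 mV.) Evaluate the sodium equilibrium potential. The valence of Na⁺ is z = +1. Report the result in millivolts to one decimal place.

E = (57.7/z) · log₁₀([Na⁺]_out/[Na⁺]_in) with z = +1.
= (57.7/1) · log₁₀(117/21.8) = 57.70 · log₁₀(5.367)
= 57.70 · (0.7297) = 42.11 mV

42.1 mV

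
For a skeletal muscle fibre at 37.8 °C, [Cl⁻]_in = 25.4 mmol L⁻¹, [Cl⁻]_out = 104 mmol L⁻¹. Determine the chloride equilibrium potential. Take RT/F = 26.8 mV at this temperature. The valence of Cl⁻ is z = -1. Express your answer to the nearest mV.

E = (26.8/z) · ln([Cl⁻]_out/[Cl⁻]_in) with z = -1.
For an anion, dividing by z = -1 reverses the sign.
= (26.8/-1) · ln(104/25.4) = -26.80 · ln(4.094)
= -26.80 · (1.4096) = -37.78 mV

-38 mV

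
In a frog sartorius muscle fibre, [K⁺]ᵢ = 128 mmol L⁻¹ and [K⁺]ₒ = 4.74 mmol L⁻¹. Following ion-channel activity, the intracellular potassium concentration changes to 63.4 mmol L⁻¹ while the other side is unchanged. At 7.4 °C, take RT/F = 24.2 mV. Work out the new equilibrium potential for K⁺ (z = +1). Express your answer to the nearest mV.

-63 mV

After the shift: [K⁺]_out = 4.74, [K⁺]_in = 63.4 mmol L⁻¹.
E_new = (24.2/1)·ln(4.74/63.4) = 24.20 · (-2.5934) = -62.76 mV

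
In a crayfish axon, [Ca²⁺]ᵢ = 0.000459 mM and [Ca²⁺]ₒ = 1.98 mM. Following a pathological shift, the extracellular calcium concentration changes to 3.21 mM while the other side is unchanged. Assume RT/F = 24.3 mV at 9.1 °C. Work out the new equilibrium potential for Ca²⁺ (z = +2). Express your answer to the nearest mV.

After the shift: [Ca²⁺]_out = 3.21, [Ca²⁺]_in = 0.000459 mM.
E_new = (24.3/2)·ln(3.21/0.000459) = 12.15 · (8.8527) = 107.56 mV

108 mV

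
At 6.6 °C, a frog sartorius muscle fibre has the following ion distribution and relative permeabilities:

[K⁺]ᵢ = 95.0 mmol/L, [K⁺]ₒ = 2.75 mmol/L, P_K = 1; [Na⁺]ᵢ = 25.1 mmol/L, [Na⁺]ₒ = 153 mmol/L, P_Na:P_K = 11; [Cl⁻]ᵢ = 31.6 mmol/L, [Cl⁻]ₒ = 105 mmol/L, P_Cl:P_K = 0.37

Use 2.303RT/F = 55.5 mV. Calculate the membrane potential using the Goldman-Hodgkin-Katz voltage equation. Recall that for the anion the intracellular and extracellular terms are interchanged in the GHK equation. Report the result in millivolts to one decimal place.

34.2 mV

Vm = 55.5 · log₁₀[(Σ P·[cation]ₒ + Σ P·[anion]ᵢ) / (Σ P·[cation]ᵢ + Σ P·[anion]ₒ)]
Numerator = 1×2.75 + 11×153 + 0.37×31.6 = 1697
Denominator = 1×95.0 + 11×25.1 + 0.37×105 = 410
Vm = 55.5 · log₁₀(4.1406) = 55.5 × (0.6171) = 34.25 mV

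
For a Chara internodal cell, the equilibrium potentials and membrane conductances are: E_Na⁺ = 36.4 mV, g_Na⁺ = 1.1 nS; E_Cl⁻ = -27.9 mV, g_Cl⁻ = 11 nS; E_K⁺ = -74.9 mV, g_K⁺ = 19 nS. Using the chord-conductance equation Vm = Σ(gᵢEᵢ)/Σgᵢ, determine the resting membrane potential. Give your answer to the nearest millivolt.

-54 mV

Σ gᵢEᵢ = 1.1·(36.4) + 11·(-27.9) + 19·(-74.9) = -1689.96
Σ gᵢ = 1.1 + 11 + 19 = 31.1
Vm = -1689.96 / 31.1 = -54.34 mV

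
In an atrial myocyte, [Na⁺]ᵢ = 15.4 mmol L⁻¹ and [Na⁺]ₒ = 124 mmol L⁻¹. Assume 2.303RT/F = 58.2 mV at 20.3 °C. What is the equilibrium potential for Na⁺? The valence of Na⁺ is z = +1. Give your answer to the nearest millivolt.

E = (58.2/z) · log₁₀([Na⁺]_out/[Na⁺]_in) with z = +1.
= (58.2/1) · log₁₀(124/15.4) = 58.20 · log₁₀(8.052)
= 58.20 · (0.9059) = 52.72 mV

53 mV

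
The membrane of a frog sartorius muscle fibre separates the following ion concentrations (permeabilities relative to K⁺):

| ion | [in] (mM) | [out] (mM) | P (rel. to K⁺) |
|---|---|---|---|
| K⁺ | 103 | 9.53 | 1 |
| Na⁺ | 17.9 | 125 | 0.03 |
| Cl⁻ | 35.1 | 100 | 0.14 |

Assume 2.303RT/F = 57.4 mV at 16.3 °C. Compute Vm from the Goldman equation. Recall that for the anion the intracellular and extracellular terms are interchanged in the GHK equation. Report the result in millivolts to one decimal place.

-46.5 mV

Vm = 57.4 · log₁₀[(Σ P·[cation]ₒ + Σ P·[anion]ᵢ) / (Σ P·[cation]ᵢ + Σ P·[anion]ₒ)]
Numerator = 1×9.53 + 0.03×125 + 0.14×35.1 = 18.19
Denominator = 1×103 + 0.03×17.9 + 0.14×100 = 117.5
Vm = 57.4 · log₁₀(0.15479) = 57.4 × (-0.8102) = -46.51 mV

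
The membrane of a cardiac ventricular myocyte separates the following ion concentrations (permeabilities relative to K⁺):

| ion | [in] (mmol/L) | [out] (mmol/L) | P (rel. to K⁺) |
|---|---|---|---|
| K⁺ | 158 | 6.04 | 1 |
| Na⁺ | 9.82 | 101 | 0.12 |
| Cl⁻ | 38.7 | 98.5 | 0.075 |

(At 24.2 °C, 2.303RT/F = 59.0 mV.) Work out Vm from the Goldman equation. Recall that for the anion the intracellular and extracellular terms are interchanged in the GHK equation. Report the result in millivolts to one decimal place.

-53.0 mV

Vm = 59.0 · log₁₀[(Σ P·[cation]ₒ + Σ P·[anion]ᵢ) / (Σ P·[cation]ᵢ + Σ P·[anion]ₒ)]
Numerator = 1×6.04 + 0.12×101 + 0.075×38.7 = 21.06
Denominator = 1×158 + 0.12×9.82 + 0.075×98.5 = 166.6
Vm = 59.0 · log₁₀(0.12645) = 59.0 × (-0.8981) = -52.99 mV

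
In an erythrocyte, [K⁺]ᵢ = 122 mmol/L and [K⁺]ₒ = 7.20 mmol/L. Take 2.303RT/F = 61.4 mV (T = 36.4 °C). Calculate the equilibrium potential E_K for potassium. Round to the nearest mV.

-75 mV

E = (61.4/z) · log₁₀([K⁺]_out/[K⁺]_in) with z = +1.
= (61.4/1) · log₁₀(7.20/122) = 61.40 · log₁₀(0.05902)
= 61.40 · (-1.2290) = -75.46 mV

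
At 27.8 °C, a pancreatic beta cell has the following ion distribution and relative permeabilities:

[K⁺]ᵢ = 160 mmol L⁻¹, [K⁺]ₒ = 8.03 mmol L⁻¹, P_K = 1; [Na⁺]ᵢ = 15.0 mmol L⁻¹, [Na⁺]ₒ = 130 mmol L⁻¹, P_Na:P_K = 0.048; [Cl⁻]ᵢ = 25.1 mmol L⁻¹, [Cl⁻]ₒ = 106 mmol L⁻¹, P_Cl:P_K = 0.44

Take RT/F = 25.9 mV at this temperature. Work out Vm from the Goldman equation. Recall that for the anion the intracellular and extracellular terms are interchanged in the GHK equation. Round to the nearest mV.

Vm = 25.9 · ln[(Σ P·[cation]ₒ + Σ P·[anion]ᵢ) / (Σ P·[cation]ᵢ + Σ P·[anion]ₒ)]
Numerator = 1×8.03 + 0.048×130 + 0.44×25.1 = 25.31
Denominator = 1×160 + 0.048×15.0 + 0.44×106 = 207.4
Vm = 25.9 · ln(0.12208) = 25.9 × (-2.1031) = -54.47 mV

-54 mV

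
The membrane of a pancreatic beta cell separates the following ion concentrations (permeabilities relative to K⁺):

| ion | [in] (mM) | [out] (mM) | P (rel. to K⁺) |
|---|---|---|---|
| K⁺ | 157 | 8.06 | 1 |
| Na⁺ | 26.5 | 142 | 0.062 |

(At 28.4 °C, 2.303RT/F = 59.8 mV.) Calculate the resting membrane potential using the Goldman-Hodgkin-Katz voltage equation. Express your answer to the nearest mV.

-58 mV

Vm = 59.8 · log₁₀[(Σ P·[cation]ₒ + Σ P·[anion]ᵢ) / (Σ P·[cation]ᵢ + Σ P·[anion]ₒ)]
Numerator = 1×8.06 + 0.062×142 = 16.86
Denominator = 1×157 + 0.062×26.5 = 158.6
Vm = 59.8 · log₁₀(0.1063) = 59.8 × (-0.9735) = -58.21 mV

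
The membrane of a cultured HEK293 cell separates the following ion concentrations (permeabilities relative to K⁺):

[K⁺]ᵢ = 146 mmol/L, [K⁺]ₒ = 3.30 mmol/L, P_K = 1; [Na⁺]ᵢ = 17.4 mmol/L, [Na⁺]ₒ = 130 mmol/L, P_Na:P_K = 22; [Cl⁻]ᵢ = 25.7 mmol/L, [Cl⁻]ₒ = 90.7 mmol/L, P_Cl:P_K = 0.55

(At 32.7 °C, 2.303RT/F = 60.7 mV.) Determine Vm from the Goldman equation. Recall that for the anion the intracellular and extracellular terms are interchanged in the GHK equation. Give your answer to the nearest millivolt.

Vm = 60.7 · log₁₀[(Σ P·[cation]ₒ + Σ P·[anion]ᵢ) / (Σ P·[cation]ᵢ + Σ P·[anion]ₒ)]
Numerator = 1×3.30 + 22×130 + 0.55×25.7 = 2877
Denominator = 1×146 + 22×17.4 + 0.55×90.7 = 578.7
Vm = 60.7 · log₁₀(4.9724) = 60.7 × (0.6966) = 42.28 mV

42 mV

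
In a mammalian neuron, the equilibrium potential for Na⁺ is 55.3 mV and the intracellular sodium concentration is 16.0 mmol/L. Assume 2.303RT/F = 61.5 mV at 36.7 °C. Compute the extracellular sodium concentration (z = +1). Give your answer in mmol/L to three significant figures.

127 mmol/L

Nernst: E = (61.5/1) · log₁₀([out]/[in]), so log₁₀([out]/[in]) = 55.3 × 1 / 61.5 = 0.8992.
[out]/[in] = 10^(0.8992) = 7.928.
[out] = 7.928 × 16.0 = 126.9 mmol/L.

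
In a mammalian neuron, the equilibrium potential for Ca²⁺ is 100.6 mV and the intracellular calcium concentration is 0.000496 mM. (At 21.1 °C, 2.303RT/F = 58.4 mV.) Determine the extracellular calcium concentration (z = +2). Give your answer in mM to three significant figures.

Nernst: E = (58.4/2) · log₁₀([out]/[in]), so log₁₀([out]/[in]) = 100.6 × 2 / 58.4 = 3.4452.
[out]/[in] = 10^(3.4452) = 2787.
[out] = 2787 × 0.000496 = 1.383 mM.

1.38 mM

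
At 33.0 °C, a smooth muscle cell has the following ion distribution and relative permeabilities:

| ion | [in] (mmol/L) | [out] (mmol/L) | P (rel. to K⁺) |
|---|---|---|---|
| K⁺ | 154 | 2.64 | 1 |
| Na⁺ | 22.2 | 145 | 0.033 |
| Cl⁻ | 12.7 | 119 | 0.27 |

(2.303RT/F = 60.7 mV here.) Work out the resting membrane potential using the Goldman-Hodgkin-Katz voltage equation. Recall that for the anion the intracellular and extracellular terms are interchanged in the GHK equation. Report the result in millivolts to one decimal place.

-75.0 mV

Vm = 60.7 · log₁₀[(Σ P·[cation]ₒ + Σ P·[anion]ᵢ) / (Σ P·[cation]ᵢ + Σ P·[anion]ₒ)]
Numerator = 1×2.64 + 0.033×145 + 0.27×12.7 = 10.85
Denominator = 1×154 + 0.033×22.2 + 0.27×119 = 186.9
Vm = 60.7 · log₁₀(0.058085) = 60.7 × (-1.2359) = -75.02 mV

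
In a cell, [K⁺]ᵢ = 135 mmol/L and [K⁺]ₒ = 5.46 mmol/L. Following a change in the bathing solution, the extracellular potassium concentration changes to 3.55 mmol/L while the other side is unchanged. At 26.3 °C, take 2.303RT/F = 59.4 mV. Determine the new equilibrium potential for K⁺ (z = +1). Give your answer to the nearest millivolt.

After the shift: [K⁺]_out = 3.55, [K⁺]_in = 135 mmol/L.
E_new = (59.4/1)·log₁₀(3.55/135) = 59.40 · (-1.5801) = -93.86 mV

-94 mV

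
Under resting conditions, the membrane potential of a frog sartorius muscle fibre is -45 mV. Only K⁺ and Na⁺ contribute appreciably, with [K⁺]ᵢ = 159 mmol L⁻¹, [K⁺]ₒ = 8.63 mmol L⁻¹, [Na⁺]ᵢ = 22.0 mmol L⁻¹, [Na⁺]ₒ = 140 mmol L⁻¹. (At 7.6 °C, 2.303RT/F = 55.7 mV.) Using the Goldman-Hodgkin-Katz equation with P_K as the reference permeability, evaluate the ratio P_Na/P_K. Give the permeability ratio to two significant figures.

0.12

Let α = P_Na/P_K. GHK: Vm = 55.7·log₁₀[(Kₒ + α·Naₒ)/(Kᵢ + α·Naᵢ)].
10^(Vm/55.7) = 10^(-45.0/55.7) = 0.15563
So 0.15563·(Kᵢ + α·Naᵢ) = Kₒ + α·Naₒ → α = (0.15563·159.0 − 8.63) / (140.0 − 0.15563·22.0)
α = (24.75 − 8.63) / (140.0 − 3.424) = 16.12/136.6 = 0.118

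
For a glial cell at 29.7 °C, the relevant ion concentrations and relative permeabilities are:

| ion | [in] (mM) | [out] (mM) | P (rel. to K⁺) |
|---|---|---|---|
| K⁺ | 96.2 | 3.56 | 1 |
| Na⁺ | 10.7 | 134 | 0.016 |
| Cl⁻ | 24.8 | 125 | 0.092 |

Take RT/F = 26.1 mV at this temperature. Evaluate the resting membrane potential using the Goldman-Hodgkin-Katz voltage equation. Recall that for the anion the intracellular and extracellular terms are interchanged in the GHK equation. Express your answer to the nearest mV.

Vm = 26.1 · ln[(Σ P·[cation]ₒ + Σ P·[anion]ᵢ) / (Σ P·[cation]ᵢ + Σ P·[anion]ₒ)]
Numerator = 1×3.56 + 0.016×134 + 0.092×24.8 = 7.986
Denominator = 1×96.2 + 0.016×10.7 + 0.092×125 = 107.9
Vm = 26.1 · ln(0.074029) = 26.1 × (-2.6033) = -67.95 mV

-68 mV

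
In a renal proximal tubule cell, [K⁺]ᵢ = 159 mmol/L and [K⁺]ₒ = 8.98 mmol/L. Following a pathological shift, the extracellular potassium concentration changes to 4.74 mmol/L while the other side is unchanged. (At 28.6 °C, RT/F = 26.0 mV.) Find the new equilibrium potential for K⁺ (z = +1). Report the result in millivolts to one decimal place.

-91.3 mV

After the shift: [K⁺]_out = 4.74, [K⁺]_in = 159 mmol/L.
E_new = (26.0/1)·ln(4.74/159) = 26.00 · (-3.5129) = -91.33 mV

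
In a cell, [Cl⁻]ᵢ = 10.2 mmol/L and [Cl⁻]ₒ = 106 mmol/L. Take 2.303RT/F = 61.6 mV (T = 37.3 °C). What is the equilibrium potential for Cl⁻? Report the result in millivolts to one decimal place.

-62.6 mV

E = (61.6/z) · log₁₀([Cl⁻]_out/[Cl⁻]_in) with z = -1.
For an anion, dividing by z = -1 reverses the sign.
= (61.6/-1) · log₁₀(106/10.2) = -61.60 · log₁₀(10.39)
= -61.60 · (1.0167) = -62.63 mV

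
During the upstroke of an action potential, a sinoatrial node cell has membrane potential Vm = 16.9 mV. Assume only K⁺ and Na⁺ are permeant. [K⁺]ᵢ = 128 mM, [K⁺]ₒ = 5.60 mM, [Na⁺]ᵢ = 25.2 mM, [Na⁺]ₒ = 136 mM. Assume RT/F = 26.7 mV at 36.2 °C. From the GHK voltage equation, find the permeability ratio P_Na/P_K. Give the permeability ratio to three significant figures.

Let α = P_Na/P_K. GHK: Vm = 26.7·ln[(Kₒ + α·Naₒ)/(Kᵢ + α·Naᵢ)].
e^(Vm/26.7) = e^(16.9/26.7) = 1.8832
So 1.8832·(Kᵢ + α·Naᵢ) = Kₒ + α·Naₒ → α = (1.8832·128.0 − 5.6) / (136.0 − 1.8832·25.2)
α = (241 − 5.6) / (136.0 − 47.46) = 235.4/88.54 = 2.659

2.66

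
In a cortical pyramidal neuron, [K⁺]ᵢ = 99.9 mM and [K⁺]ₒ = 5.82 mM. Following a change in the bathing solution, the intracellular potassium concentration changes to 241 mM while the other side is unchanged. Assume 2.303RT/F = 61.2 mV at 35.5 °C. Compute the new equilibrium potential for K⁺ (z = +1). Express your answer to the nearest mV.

-99 mV

After the shift: [K⁺]_out = 5.82, [K⁺]_in = 241 mM.
E_new = (61.2/1)·log₁₀(5.82/241) = 61.20 · (-1.6171) = -98.97 mV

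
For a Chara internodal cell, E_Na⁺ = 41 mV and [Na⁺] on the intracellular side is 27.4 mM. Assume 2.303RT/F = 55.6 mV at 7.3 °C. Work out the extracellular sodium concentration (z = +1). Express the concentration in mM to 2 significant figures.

150 mM

Nernst: E = (55.6/1) · log₁₀([out]/[in]), so log₁₀([out]/[in]) = 41.0 × 1 / 55.6 = 0.7374.
[out]/[in] = 10^(0.7374) = 5.463.
[out] = 5.463 × 27.4 = 149.7 mM.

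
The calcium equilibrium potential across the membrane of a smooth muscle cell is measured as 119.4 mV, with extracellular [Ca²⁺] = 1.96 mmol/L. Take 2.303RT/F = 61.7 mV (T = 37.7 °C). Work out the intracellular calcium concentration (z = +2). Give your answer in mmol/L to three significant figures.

0.000264 mmol/L

Nernst: E = (61.7/2) · log₁₀([out]/[in]), so log₁₀([out]/[in]) = 119.4 × 2 / 61.7 = 3.8703.
[out]/[in] = 10^(3.8703) = 7419.
[in] = 1.96 / 7419 = 0.0002642 mmol/L.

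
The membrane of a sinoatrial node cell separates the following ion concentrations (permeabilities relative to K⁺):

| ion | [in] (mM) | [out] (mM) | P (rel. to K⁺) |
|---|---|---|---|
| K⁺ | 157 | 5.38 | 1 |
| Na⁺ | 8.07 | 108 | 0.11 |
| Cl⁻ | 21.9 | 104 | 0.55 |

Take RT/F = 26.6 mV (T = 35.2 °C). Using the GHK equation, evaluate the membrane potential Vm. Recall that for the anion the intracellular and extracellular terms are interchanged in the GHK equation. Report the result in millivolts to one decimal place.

-53.0 mV

Vm = 26.6 · ln[(Σ P·[cation]ₒ + Σ P·[anion]ᵢ) / (Σ P·[cation]ᵢ + Σ P·[anion]ₒ)]
Numerator = 1×5.38 + 0.11×108 + 0.55×21.9 = 29.3
Denominator = 1×157 + 0.11×8.07 + 0.55×104 = 215.1
Vm = 26.6 · ln(0.13625) = 26.6 × (-1.9933) = -53.02 mV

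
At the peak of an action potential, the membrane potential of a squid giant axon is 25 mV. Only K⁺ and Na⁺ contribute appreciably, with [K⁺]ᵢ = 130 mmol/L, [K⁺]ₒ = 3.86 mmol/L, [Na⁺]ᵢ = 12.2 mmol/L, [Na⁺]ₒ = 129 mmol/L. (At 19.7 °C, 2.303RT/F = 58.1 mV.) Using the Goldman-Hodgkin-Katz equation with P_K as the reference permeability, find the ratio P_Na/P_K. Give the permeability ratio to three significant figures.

3.60

Let α = P_Na/P_K. GHK: Vm = 58.1·log₁₀[(Kₒ + α·Naₒ)/(Kᵢ + α·Naᵢ)].
10^(Vm/58.1) = 10^(25.0/58.1) = 2.6933
So 2.6933·(Kᵢ + α·Naᵢ) = Kₒ + α·Naₒ → α = (2.6933·130.0 − 3.86) / (129.0 − 2.6933·12.2)
α = (350.1 − 3.86) / (129.0 − 32.86) = 346.3/96.14 = 3.602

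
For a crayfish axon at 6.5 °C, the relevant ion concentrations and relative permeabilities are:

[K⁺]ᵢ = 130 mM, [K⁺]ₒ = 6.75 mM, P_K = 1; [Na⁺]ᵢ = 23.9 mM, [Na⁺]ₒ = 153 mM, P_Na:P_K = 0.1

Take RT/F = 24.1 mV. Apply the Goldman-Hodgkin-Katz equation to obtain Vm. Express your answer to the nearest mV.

Vm = 24.1 · ln[(Σ P·[cation]ₒ + Σ P·[anion]ᵢ) / (Σ P·[cation]ᵢ + Σ P·[anion]ₒ)]
Numerator = 1×6.75 + 0.1×153 = 22.05
Denominator = 1×130 + 0.1×23.9 = 132.4
Vm = 24.1 · ln(0.16655) = 24.1 × (-1.7924) = -43.20 mV

-43 mV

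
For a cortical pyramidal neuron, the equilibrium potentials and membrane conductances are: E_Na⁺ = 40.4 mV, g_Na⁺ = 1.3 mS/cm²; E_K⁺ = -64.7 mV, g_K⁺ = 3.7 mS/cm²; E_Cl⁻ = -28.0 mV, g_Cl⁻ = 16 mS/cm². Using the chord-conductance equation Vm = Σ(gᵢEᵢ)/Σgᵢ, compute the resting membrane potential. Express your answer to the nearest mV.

-30 mV

Σ gᵢEᵢ = 1.3·(40.4) + 3.7·(-64.7) + 16·(-28.0) = -634.87
Σ gᵢ = 1.3 + 3.7 + 16 = 21
Vm = -634.87 / 21 = -30.23 mV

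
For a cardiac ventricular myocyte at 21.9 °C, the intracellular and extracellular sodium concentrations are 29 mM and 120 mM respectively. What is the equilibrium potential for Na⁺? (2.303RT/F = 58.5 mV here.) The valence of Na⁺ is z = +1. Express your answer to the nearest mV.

E = (58.5/z) · log₁₀([Na⁺]_out/[Na⁺]_in) with z = +1.
= (58.5/1) · log₁₀(120/29) = 58.50 · log₁₀(4.138)
= 58.50 · (0.6168) = 36.08 mV

36 mV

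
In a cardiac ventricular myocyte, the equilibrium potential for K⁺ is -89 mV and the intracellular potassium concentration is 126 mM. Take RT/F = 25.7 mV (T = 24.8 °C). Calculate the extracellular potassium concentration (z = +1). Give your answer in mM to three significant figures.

Nernst: E = (25.7/1) · ln([out]/[in]), so ln([out]/[in]) = -89.0 × 1 / 25.7 = -3.4630.
[out]/[in] = e^(-3.4630) = 0.03133.
[out] = 0.03133 × 126 = 3.948 mM.

3.95 mM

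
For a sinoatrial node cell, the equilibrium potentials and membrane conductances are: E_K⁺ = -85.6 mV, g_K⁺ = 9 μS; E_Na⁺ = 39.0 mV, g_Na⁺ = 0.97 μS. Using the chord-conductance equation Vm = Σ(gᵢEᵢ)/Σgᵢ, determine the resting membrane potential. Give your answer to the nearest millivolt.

-73 mV

Σ gᵢEᵢ = 9·(-85.6) + 0.97·(39.0) = -732.57
Σ gᵢ = 9 + 0.97 = 9.97
Vm = -732.57 / 9.97 = -73.48 mV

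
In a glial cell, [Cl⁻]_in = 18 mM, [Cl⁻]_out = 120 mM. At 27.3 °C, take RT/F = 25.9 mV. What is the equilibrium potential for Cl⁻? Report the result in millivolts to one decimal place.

E = (25.9/z) · ln([Cl⁻]_out/[Cl⁻]_in) with z = -1.
For an anion, dividing by z = -1 reverses the sign.
= (25.9/-1) · ln(120/18) = -25.90 · ln(6.667)
= -25.90 · (1.8971) = -49.14 mV

-49.1 mV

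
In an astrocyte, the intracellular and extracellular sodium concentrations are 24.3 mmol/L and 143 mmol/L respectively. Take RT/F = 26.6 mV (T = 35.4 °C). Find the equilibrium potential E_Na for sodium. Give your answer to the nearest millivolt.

E = (26.6/z) · ln([Na⁺]_out/[Na⁺]_in) with z = +1.
= (26.6/1) · ln(143/24.3) = 26.60 · ln(5.885)
= 26.60 · (1.7724) = 47.14 mV

47 mV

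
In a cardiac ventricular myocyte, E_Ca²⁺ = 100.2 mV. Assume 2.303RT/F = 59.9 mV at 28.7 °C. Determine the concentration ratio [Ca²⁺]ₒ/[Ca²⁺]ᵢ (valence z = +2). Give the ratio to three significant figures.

2220

log₁₀([out]/[in]) = E·z/(59.9) = 100.2 × 2 / 59.9 = 3.3456
[out]/[in] = 10^(3.3456) = 2216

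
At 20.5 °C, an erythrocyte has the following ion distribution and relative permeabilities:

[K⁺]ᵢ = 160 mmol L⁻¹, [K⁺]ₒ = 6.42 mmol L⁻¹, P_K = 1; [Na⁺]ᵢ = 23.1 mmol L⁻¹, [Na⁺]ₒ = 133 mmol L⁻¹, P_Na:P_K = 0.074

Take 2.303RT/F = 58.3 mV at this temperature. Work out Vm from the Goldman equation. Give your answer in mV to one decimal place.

-58.2 mV

Vm = 58.3 · log₁₀[(Σ P·[cation]ₒ + Σ P·[anion]ᵢ) / (Σ P·[cation]ᵢ + Σ P·[anion]ₒ)]
Numerator = 1×6.42 + 0.074×133 = 16.26
Denominator = 1×160 + 0.074×23.1 = 161.7
Vm = 58.3 · log₁₀(0.10056) = 58.3 × (-0.9976) = -58.16 mV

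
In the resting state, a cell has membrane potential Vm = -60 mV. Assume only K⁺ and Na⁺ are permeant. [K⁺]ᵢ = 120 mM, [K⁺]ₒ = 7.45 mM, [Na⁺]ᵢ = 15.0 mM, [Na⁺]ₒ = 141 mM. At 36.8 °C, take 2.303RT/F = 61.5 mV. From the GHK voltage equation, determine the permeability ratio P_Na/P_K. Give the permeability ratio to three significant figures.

0.0376

Let α = P_Na/P_K. GHK: Vm = 61.5·log₁₀[(Kₒ + α·Naₒ)/(Kᵢ + α·Naᵢ)].
10^(Vm/61.5) = 10^(-60.0/61.5) = 0.10578
So 0.10578·(Kᵢ + α·Naᵢ) = Kₒ + α·Naₒ → α = (0.10578·120.0 − 7.45) / (141.0 − 0.10578·15.0)
α = (12.69 − 7.45) / (141.0 − 1.587) = 5.243/139.4 = 0.03761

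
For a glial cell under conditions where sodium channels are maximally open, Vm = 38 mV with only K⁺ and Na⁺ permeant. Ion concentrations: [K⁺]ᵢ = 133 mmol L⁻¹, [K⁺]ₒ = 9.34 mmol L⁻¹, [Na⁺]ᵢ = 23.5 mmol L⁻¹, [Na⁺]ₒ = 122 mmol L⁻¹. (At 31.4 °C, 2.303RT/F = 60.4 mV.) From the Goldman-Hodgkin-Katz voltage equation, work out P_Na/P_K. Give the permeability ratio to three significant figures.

25.4

Let α = P_Na/P_K. GHK: Vm = 60.4·log₁₀[(Kₒ + α·Naₒ)/(Kᵢ + α·Naᵢ)].
10^(Vm/60.4) = 10^(38.0/60.4) = 4.2573
So 4.2573·(Kᵢ + α·Naᵢ) = Kₒ + α·Naₒ → α = (4.2573·133.0 − 9.34) / (122.0 − 4.2573·23.5)
α = (566.2 − 9.34) / (122.0 − 100) = 556.9/21.95 = 25.37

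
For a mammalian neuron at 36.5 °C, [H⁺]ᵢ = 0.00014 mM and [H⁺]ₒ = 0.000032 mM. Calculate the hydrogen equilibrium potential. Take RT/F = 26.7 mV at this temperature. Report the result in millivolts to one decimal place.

E = (26.7/z) · ln([H⁺]_out/[H⁺]_in) with z = +1.
= (26.7/1) · ln(0.000032/0.00014) = 26.70 · ln(0.2286)
= 26.70 · (-1.4759) = -39.41 mV

-39.4 mV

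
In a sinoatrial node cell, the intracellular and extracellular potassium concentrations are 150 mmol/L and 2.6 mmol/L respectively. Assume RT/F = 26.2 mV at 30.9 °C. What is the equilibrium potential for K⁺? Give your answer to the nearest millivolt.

E = (26.2/z) · ln([K⁺]_out/[K⁺]_in) with z = +1.
= (26.2/1) · ln(2.6/150) = 26.20 · ln(0.01733)
= 26.20 · (-4.0551) = -106.24 mV

-106 mV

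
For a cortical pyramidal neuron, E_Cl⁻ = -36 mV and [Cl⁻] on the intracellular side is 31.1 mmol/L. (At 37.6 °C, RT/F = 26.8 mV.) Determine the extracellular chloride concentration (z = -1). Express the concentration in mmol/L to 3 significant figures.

Nernst: E = (26.8/-1) · ln([out]/[in]), so ln([out]/[in]) = -36.0 × -1 / 26.8 = 1.3433.
[out]/[in] = e^(1.3433) = 3.832.
[out] = 3.832 × 31.1 = 119.2 mmol/L.

119 mmol/L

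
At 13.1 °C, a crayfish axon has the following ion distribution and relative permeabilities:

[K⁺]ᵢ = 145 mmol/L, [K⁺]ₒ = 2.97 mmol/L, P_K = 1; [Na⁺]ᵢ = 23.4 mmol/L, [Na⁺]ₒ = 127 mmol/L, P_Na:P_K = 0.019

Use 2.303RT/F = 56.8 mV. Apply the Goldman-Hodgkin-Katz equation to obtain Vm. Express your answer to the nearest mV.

-81 mV

Vm = 56.8 · log₁₀[(Σ P·[cation]ₒ + Σ P·[anion]ᵢ) / (Σ P·[cation]ᵢ + Σ P·[anion]ₒ)]
Numerator = 1×2.97 + 0.019×127 = 5.383
Denominator = 1×145 + 0.019×23.4 = 145.4
Vm = 56.8 · log₁₀(0.037011) = 56.8 × (-1.4317) = -81.32 mV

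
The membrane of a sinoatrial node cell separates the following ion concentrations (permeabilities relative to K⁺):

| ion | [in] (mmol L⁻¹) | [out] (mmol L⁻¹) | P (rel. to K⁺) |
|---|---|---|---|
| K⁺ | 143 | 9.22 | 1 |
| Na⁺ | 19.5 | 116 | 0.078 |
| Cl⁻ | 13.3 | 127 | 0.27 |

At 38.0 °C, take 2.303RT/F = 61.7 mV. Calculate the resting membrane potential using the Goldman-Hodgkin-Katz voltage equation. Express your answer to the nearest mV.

Vm = 61.7 · log₁₀[(Σ P·[cation]ₒ + Σ P·[anion]ᵢ) / (Σ P·[cation]ᵢ + Σ P·[anion]ₒ)]
Numerator = 1×9.22 + 0.078×116 + 0.27×13.3 = 21.86
Denominator = 1×143 + 0.078×19.5 + 0.27×127 = 178.8
Vm = 61.7 · log₁₀(0.12225) = 61.7 × (-0.9128) = -56.32 mV

-56 mV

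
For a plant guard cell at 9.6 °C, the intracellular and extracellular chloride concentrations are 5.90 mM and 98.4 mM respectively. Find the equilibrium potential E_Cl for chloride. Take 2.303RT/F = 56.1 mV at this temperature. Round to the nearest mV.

E = (56.1/z) · log₁₀([Cl⁻]_out/[Cl⁻]_in) with z = -1.
For an anion, dividing by z = -1 reverses the sign.
= (56.1/-1) · log₁₀(98.4/5.90) = -56.10 · log₁₀(16.68)
= -56.10 · (1.2221) = -68.56 mV

-69 mV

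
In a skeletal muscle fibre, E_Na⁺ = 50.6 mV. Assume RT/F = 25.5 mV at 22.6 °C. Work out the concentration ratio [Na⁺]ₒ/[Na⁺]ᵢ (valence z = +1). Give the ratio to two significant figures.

7.3

ln([out]/[in]) = E·z/(25.5) = 50.6 × 1 / 25.5 = 1.9843
[out]/[in] = e^(1.9843) = 7.274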